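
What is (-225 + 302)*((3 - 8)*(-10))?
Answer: 3850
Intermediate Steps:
(-225 + 302)*((3 - 8)*(-10)) = 77*(-5*(-10)) = 77*50 = 3850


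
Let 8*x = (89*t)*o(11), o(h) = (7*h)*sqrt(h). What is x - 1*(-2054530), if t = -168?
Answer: 2054530 - 143913*sqrt(11) ≈ 1.5772e+6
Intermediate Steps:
o(h) = 7*h**(3/2)
x = -143913*sqrt(11) (x = ((89*(-168))*(7*11**(3/2)))/8 = (-104664*11*sqrt(11))/8 = (-1151304*sqrt(11))/8 = -143913*sqrt(11) ≈ -4.7731e+5)
x - 1*(-2054530) = -143913*sqrt(11) - 1*(-2054530) = -143913*sqrt(11) + 2054530 = 2054530 - 143913*sqrt(11)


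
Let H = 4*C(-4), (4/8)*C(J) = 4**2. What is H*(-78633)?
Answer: -10065024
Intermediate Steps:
C(J) = 32 (C(J) = 2*4**2 = 2*16 = 32)
H = 128 (H = 4*32 = 128)
H*(-78633) = 128*(-78633) = -10065024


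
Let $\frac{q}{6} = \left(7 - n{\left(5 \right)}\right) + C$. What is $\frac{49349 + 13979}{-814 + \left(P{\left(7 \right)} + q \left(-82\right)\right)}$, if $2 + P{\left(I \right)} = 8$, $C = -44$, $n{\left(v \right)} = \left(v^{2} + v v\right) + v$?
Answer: $\frac{7916}{5557} \approx 1.4245$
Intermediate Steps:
$n{\left(v \right)} = v + 2 v^{2}$ ($n{\left(v \right)} = \left(v^{2} + v^{2}\right) + v = 2 v^{2} + v = v + 2 v^{2}$)
$P{\left(I \right)} = 6$ ($P{\left(I \right)} = -2 + 8 = 6$)
$q = -552$ ($q = 6 \left(\left(7 - 5 \left(1 + 2 \cdot 5\right)\right) - 44\right) = 6 \left(\left(7 - 5 \left(1 + 10\right)\right) - 44\right) = 6 \left(\left(7 - 5 \cdot 11\right) - 44\right) = 6 \left(\left(7 - 55\right) - 44\right) = 6 \left(-48 - 44\right) = 6 \left(-92\right) = -552$)
$\frac{49349 + 13979}{-814 + \left(P{\left(7 \right)} + q \left(-82\right)\right)} = \frac{49349 + 13979}{-814 + \left(6 - -45264\right)} = \frac{63328}{-814 + \left(6 + 45264\right)} = \frac{63328}{-814 + 45270} = \frac{63328}{44456} = 63328 \cdot \frac{1}{44456} = \frac{7916}{5557}$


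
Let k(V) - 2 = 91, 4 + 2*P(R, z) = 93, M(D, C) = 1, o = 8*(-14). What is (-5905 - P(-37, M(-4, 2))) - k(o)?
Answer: -12085/2 ≈ -6042.5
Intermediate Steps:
o = -112
P(R, z) = 89/2 (P(R, z) = -2 + (1/2)*93 = -2 + 93/2 = 89/2)
k(V) = 93 (k(V) = 2 + 91 = 93)
(-5905 - P(-37, M(-4, 2))) - k(o) = (-5905 - 1*89/2) - 1*93 = (-5905 - 89/2) - 93 = -11899/2 - 93 = -12085/2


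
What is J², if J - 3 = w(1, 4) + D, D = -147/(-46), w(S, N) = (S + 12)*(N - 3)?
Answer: 779689/2116 ≈ 368.47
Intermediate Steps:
w(S, N) = (-3 + N)*(12 + S) (w(S, N) = (12 + S)*(-3 + N) = (-3 + N)*(12 + S))
D = 147/46 (D = -147*(-1/46) = 147/46 ≈ 3.1957)
J = 883/46 (J = 3 + ((-36 - 3*1 + 12*4 + 4*1) + 147/46) = 3 + ((-36 - 3 + 48 + 4) + 147/46) = 3 + (13 + 147/46) = 3 + 745/46 = 883/46 ≈ 19.196)
J² = (883/46)² = 779689/2116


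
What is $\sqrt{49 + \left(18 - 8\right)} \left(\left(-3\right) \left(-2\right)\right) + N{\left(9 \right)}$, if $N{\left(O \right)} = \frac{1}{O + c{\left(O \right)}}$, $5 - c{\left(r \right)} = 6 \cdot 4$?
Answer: $- \frac{1}{10} + 6 \sqrt{59} \approx 45.987$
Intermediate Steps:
$c{\left(r \right)} = -19$ ($c{\left(r \right)} = 5 - 6 \cdot 4 = 5 - 24 = -19$)
$N{\left(O \right)} = \frac{1}{-19 + O}$ ($N{\left(O \right)} = \frac{1}{O - 19} = \frac{1}{-19 + O}$)
$\sqrt{49 + \left(18 - 8\right)} \left(\left(-3\right) \left(-2\right)\right) + N{\left(9 \right)} = \sqrt{49 + \left(18 - 8\right)} \left(\left(-3\right) \left(-2\right)\right) + \frac{1}{-19 + 9} = \sqrt{49 + 10} \cdot 6 + \frac{1}{-10} = \sqrt{59} \cdot 6 - \frac{1}{10} = 6 \sqrt{59} - \frac{1}{10} = - \frac{1}{10} + 6 \sqrt{59}$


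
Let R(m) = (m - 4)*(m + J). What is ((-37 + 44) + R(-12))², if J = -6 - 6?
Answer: 152881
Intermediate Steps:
J = -12
R(m) = (-12 + m)*(-4 + m) (R(m) = (m - 4)*(m - 12) = (-4 + m)*(-12 + m) = (-12 + m)*(-4 + m))
((-37 + 44) + R(-12))² = ((-37 + 44) + (48 + (-12)² - 16*(-12)))² = (7 + (48 + 144 + 192))² = (7 + 384)² = 391² = 152881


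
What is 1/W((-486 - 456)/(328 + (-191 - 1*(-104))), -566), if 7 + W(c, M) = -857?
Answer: -1/864 ≈ -0.0011574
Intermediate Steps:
W(c, M) = -864 (W(c, M) = -7 - 857 = -864)
1/W((-486 - 456)/(328 + (-191 - 1*(-104))), -566) = 1/(-864) = -1/864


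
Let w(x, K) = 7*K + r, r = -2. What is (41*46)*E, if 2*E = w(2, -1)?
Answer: -8487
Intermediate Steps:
w(x, K) = -2 + 7*K (w(x, K) = 7*K - 2 = -2 + 7*K)
E = -9/2 (E = (-2 + 7*(-1))/2 = (-2 - 7)/2 = (1/2)*(-9) = -9/2 ≈ -4.5000)
(41*46)*E = (41*46)*(-9/2) = 1886*(-9/2) = -8487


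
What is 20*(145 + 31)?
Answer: 3520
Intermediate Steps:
20*(145 + 31) = 20*176 = 3520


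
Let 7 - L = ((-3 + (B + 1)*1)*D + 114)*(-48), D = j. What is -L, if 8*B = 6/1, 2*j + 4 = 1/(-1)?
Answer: -5629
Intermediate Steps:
j = -5/2 (j = -2 + (½)/(-1) = -2 + (½)*(-1) = -2 - ½ = -5/2 ≈ -2.5000)
D = -5/2 ≈ -2.5000
B = ¾ (B = (6/1)/8 = (6*1)/8 = (⅛)*6 = ¾ ≈ 0.75000)
L = 5629 (L = 7 - ((-3 + (¾ + 1)*1)*(-5/2) + 114)*(-48) = 7 - ((-3 + (7/4)*1)*(-5/2) + 114)*(-48) = 7 - ((-3 + 7/4)*(-5/2) + 114)*(-48) = 7 - (-5/4*(-5/2) + 114)*(-48) = 7 - (25/8 + 114)*(-48) = 7 - 937*(-48)/8 = 7 - 1*(-5622) = 7 + 5622 = 5629)
-L = -1*5629 = -5629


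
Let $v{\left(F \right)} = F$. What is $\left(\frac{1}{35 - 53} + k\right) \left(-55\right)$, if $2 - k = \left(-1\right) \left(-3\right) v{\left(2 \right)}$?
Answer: $\frac{4015}{18} \approx 223.06$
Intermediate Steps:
$k = -4$ ($k = 2 - \left(-1\right) \left(-3\right) 2 = 2 - 3 \cdot 2 = 2 - 6 = -4$)
$\left(\frac{1}{35 - 53} + k\right) \left(-55\right) = \left(\frac{1}{35 - 53} - 4\right) \left(-55\right) = \left(\frac{1}{-18} - 4\right) \left(-55\right) = \left(- \frac{1}{18} - 4\right) \left(-55\right) = \left(- \frac{73}{18}\right) \left(-55\right) = \frac{4015}{18}$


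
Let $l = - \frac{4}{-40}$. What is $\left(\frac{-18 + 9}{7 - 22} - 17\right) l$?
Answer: $- \frac{41}{25} \approx -1.64$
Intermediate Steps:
$l = \frac{1}{10}$ ($l = \left(-4\right) \left(- \frac{1}{40}\right) = \frac{1}{10} \approx 0.1$)
$\left(\frac{-18 + 9}{7 - 22} - 17\right) l = \left(\frac{-18 + 9}{7 - 22} - 17\right) \frac{1}{10} = \left(- \frac{9}{-15} - 17\right) \frac{1}{10} = \left(\left(-9\right) \left(- \frac{1}{15}\right) - 17\right) \frac{1}{10} = \left(\frac{3}{5} - 17\right) \frac{1}{10} = \left(- \frac{82}{5}\right) \frac{1}{10} = - \frac{41}{25}$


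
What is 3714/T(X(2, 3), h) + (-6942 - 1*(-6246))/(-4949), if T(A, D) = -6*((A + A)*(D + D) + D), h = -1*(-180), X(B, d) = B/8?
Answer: -2812871/1781640 ≈ -1.5788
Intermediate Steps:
X(B, d) = B/8 (X(B, d) = B*(⅛) = B/8)
h = 180
T(A, D) = -6*D - 24*A*D (T(A, D) = -6*((2*A)*(2*D) + D) = -6*(4*A*D + D) = -6*(D + 4*A*D) = -6*D - 24*A*D)
3714/T(X(2, 3), h) + (-6942 - 1*(-6246))/(-4949) = 3714/((-6*180*(1 + 4*((⅛)*2)))) + (-6942 - 1*(-6246))/(-4949) = 3714/((-6*180*(1 + 4*(¼)))) + (-6942 + 6246)*(-1/4949) = 3714/((-6*180*(1 + 1))) - 696*(-1/4949) = 3714/((-6*180*2)) + 696/4949 = 3714/(-2160) + 696/4949 = 3714*(-1/2160) + 696/4949 = -619/360 + 696/4949 = -2812871/1781640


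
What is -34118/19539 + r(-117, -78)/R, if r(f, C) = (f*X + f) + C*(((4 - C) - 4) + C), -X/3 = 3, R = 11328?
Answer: -15341675/9222408 ≈ -1.6635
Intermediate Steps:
X = -9 (X = -3*3 = -9)
r(f, C) = -8*f (r(f, C) = (f*(-9) + f) + C*(((4 - C) - 4) + C) = (-9*f + f) + C*(-C + C) = -8*f + C*0 = -8*f + 0 = -8*f)
-34118/19539 + r(-117, -78)/R = -34118/19539 - 8*(-117)/11328 = -34118*1/19539 + 936*(1/11328) = -34118/19539 + 39/472 = -15341675/9222408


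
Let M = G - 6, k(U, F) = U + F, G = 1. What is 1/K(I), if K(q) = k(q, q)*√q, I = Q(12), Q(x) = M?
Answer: I*√5/50 ≈ 0.044721*I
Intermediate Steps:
k(U, F) = F + U
M = -5 (M = 1 - 6 = -5)
Q(x) = -5
I = -5
K(q) = 2*q^(3/2) (K(q) = (q + q)*√q = (2*q)*√q = 2*q^(3/2))
1/K(I) = 1/(2*(-5)^(3/2)) = 1/(2*(-5*I*√5)) = 1/(-10*I*√5) = I*√5/50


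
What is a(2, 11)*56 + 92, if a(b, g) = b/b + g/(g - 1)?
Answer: 1048/5 ≈ 209.60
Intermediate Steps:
a(b, g) = 1 + g/(-1 + g)
a(2, 11)*56 + 92 = ((-1 + 2*11)/(-1 + 11))*56 + 92 = ((-1 + 22)/10)*56 + 92 = ((⅒)*21)*56 + 92 = (21/10)*56 + 92 = 588/5 + 92 = 1048/5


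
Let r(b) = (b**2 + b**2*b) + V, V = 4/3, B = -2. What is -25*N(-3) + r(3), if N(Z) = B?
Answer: 262/3 ≈ 87.333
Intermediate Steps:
V = 4/3 (V = 4*(1/3) = 4/3 ≈ 1.3333)
N(Z) = -2
r(b) = 4/3 + b**2 + b**3 (r(b) = (b**2 + b**2*b) + 4/3 = (b**2 + b**3) + 4/3 = 4/3 + b**2 + b**3)
-25*N(-3) + r(3) = -25*(-2) + (4/3 + 3**2 + 3**3) = 50 + (4/3 + 9 + 27) = 50 + 112/3 = 262/3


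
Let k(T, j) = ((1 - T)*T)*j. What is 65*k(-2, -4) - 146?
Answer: 1414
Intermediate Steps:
k(T, j) = T*j*(1 - T) (k(T, j) = (T*(1 - T))*j = T*j*(1 - T))
65*k(-2, -4) - 146 = 65*(-2*(-4)*(1 - 1*(-2))) - 146 = 65*(-2*(-4)*(1 + 2)) - 146 = 65*(-2*(-4)*3) - 146 = 65*24 - 146 = 1560 - 146 = 1414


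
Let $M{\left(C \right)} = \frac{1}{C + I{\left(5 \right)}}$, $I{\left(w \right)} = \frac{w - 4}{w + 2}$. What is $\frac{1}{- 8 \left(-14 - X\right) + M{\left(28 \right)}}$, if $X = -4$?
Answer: $\frac{197}{15767} \approx 0.012494$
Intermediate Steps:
$I{\left(w \right)} = \frac{-4 + w}{2 + w}$
$M{\left(C \right)} = \frac{1}{\frac{1}{7} + C}$ ($M{\left(C \right)} = \frac{1}{C + \frac{-4 + 5}{2 + 5}} = \frac{1}{C + \frac{1}{7} \cdot 1} = \frac{1}{C + \frac{1}{7}} = \frac{1}{\frac{1}{7} + C}$)
$\frac{1}{- 8 \left(-14 - X\right) + M{\left(28 \right)}} = \frac{1}{- 8 \left(-14 - -4\right) + \frac{7}{1 + 7 \cdot 28}} = \frac{1}{- 8 \left(-14 + 4\right) + \frac{7}{1 + 196}} = \frac{1}{\left(-8\right) \left(-10\right) + \frac{7}{197}} = \frac{1}{80 + 7 \cdot \frac{1}{197}} = \frac{1}{80 + \frac{7}{197}} = \frac{1}{\frac{15767}{197}} = \frac{197}{15767}$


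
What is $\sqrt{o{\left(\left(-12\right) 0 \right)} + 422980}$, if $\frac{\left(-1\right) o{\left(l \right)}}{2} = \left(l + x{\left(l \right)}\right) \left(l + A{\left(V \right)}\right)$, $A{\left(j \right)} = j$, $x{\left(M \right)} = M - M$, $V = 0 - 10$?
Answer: $2 \sqrt{105745} \approx 650.37$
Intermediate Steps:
$V = -10$ ($V = 0 - 10 = -10$)
$x{\left(M \right)} = 0$
$o{\left(l \right)} = - 2 l \left(-10 + l\right)$ ($o{\left(l \right)} = - 2 \left(l + 0\right) \left(l - 10\right) = - 2 l \left(-10 + l\right)$)
$\sqrt{o{\left(\left(-12\right) 0 \right)} + 422980} = \sqrt{2 \left(\left(-12\right) 0\right) \left(10 - \left(-12\right) 0\right) + 422980} = \sqrt{2 \cdot 0 \left(10 - 0\right) + 422980} = \sqrt{2 \cdot 0 \left(10 + 0\right) + 422980} = \sqrt{2 \cdot 0 \cdot 10 + 422980} = \sqrt{0 + 422980} = \sqrt{422980} = 2 \sqrt{105745}$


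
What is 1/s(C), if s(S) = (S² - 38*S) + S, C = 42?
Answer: 1/210 ≈ 0.0047619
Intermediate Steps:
s(S) = S² - 37*S
1/s(C) = 1/(42*(-37 + 42)) = 1/(42*5) = 1/210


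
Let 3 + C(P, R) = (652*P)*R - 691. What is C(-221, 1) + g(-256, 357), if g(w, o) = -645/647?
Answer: -93677187/647 ≈ -1.4479e+5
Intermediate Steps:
C(P, R) = -694 + 652*P*R (C(P, R) = -3 + ((652*P)*R - 691) = -3 + (652*P*R - 691) = -3 + (-691 + 652*P*R) = -694 + 652*P*R)
g(w, o) = -645/647 (g(w, o) = -645*1/647 = -645/647)
C(-221, 1) + g(-256, 357) = (-694 + 652*(-221)*1) - 645/647 = (-694 - 144092) - 645/647 = -144786 - 645/647 = -93677187/647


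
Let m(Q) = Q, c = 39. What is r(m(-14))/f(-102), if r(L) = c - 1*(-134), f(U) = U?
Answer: -173/102 ≈ -1.6961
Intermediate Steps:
r(L) = 173 (r(L) = 39 - 1*(-134) = 39 + 134 = 173)
r(m(-14))/f(-102) = 173/(-102) = 173*(-1/102) = -173/102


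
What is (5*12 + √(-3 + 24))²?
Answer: (60 + √21)² ≈ 4170.9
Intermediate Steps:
(5*12 + √(-3 + 24))² = (60 + √21)²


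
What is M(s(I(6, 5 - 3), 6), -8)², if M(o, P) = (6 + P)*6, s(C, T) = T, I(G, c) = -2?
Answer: 144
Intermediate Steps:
M(o, P) = 36 + 6*P
M(s(I(6, 5 - 3), 6), -8)² = (36 + 6*(-8))² = (36 - 48)² = (-12)² = 144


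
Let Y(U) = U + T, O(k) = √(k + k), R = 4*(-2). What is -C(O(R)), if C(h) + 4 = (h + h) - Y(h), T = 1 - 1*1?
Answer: 4 - 4*I ≈ 4.0 - 4.0*I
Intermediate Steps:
T = 0 (T = 1 - 1 = 0)
R = -8
O(k) = √2*√k (O(k) = √(2*k) = √2*√k)
Y(U) = U (Y(U) = U + 0 = U)
C(h) = -4 + h (C(h) = -4 + ((h + h) - h) = -4 + (2*h - h) = -4 + h)
-C(O(R)) = -(-4 + √2*√(-8)) = -(-4 + √2*(2*I*√2)) = -(-4 + 4*I) = 4 - 4*I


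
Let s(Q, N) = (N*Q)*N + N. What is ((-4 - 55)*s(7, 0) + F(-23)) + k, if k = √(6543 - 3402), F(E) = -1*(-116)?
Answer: 116 + 3*√349 ≈ 172.04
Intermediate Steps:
s(Q, N) = N + Q*N² (s(Q, N) = Q*N² + N = N + Q*N²)
F(E) = 116
k = 3*√349 (k = √3141 = 3*√349 ≈ 56.045)
((-4 - 55)*s(7, 0) + F(-23)) + k = ((-4 - 55)*(0*(1 + 0*7)) + 116) + 3*√349 = (-0*(1 + 0) + 116) + 3*√349 = (-0 + 116) + 3*√349 = (-59*0 + 116) + 3*√349 = (0 + 116) + 3*√349 = 116 + 3*√349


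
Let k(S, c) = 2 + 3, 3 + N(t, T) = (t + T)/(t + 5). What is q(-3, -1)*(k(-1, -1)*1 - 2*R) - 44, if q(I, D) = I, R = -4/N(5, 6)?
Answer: -881/19 ≈ -46.368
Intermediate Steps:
N(t, T) = -3 + (T + t)/(5 + t) (N(t, T) = -3 + (t + T)/(t + 5) = -3 + (T + t)/(5 + t))
R = 40/19 (R = -4*(5 + 5)/(-15 + 6 - 2*5) = -4*10/(-15 + 6 - 10) = -4/((⅒)*(-19)) = -4/(-19/10) = -4*(-10/19) = 40/19 ≈ 2.1053)
k(S, c) = 5
q(-3, -1)*(k(-1, -1)*1 - 2*R) - 44 = -3*(5*1 - 2*40/19) - 44 = -3*(5 - 80/19) - 44 = -3*15/19 - 44 = -45/19 - 44 = -881/19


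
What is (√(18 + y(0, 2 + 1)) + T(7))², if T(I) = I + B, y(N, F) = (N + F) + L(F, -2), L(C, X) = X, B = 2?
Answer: (9 + √19)² ≈ 178.46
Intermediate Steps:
y(N, F) = -2 + F + N (y(N, F) = (N + F) - 2 = (F + N) - 2 = -2 + F + N)
T(I) = 2 + I (T(I) = I + 2 = 2 + I)
(√(18 + y(0, 2 + 1)) + T(7))² = (√(18 + (-2 + (2 + 1) + 0)) + (2 + 7))² = (√(18 + (-2 + 3 + 0)) + 9)² = (√(18 + 1) + 9)² = (√19 + 9)² = (9 + √19)²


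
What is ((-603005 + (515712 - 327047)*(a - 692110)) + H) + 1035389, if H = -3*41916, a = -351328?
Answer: -196859923634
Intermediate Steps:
H = -125748
((-603005 + (515712 - 327047)*(a - 692110)) + H) + 1035389 = ((-603005 + (515712 - 327047)*(-351328 - 692110)) - 125748) + 1035389 = ((-603005 + 188665*(-1043438)) - 125748) + 1035389 = ((-603005 - 196860230270) - 125748) + 1035389 = (-196860833275 - 125748) + 1035389 = -196860959023 + 1035389 = -196859923634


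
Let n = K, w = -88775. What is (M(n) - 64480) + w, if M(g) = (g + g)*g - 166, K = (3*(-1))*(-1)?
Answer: -153403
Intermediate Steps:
K = 3 (K = -3*(-1) = 3)
n = 3
M(g) = -166 + 2*g**2 (M(g) = (2*g)*g - 166 = 2*g**2 - 166 = -166 + 2*g**2)
(M(n) - 64480) + w = ((-166 + 2*3**2) - 64480) - 88775 = ((-166 + 2*9) - 64480) - 88775 = ((-166 + 18) - 64480) - 88775 = (-148 - 64480) - 88775 = -64628 - 88775 = -153403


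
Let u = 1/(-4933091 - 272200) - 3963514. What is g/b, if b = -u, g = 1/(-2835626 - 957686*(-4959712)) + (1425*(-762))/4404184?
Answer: -13292292389804614334027607/213685917342498098277548258278400 ≈ -6.2205e-8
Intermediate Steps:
g = -2553611774981382277/10357393858808333312 (g = -1/4959712/(-3793312) - 1085850*1/4404184 = -1/3793312*(-1/4959712) - 542925/2202092 = 1/18813735046144 - 542925/2202092 = -2553611774981382277/10357393858808333312 ≈ -0.24655)
u = -20631243752575/5205291 (u = 1/(-5205291) - 3963514 = -1/5205291 - 3963514 = -20631243752575/5205291 ≈ -3.9635e+6)
b = 20631243752575/5205291 (b = -1*(-20631243752575/5205291) = 20631243752575/5205291 ≈ 3.9635e+6)
g/b = -2553611774981382277/(10357393858808333312*20631243752575/5205291) = -2553611774981382277/10357393858808333312*5205291/20631243752575 = -13292292389804614334027607/213685917342498098277548258278400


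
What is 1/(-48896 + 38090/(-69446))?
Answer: -2671/130602681 ≈ -2.0451e-5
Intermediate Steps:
1/(-48896 + 38090/(-69446)) = 1/(-48896 + 38090*(-1/69446)) = 1/(-48896 - 1465/2671) = 1/(-130602681/2671) = -2671/130602681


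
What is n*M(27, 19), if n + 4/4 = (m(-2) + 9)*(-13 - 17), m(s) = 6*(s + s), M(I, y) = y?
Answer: 8531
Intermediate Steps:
m(s) = 12*s (m(s) = 6*(2*s) = 12*s)
n = 449 (n = -1 + (12*(-2) + 9)*(-13 - 17) = -1 + (-24 + 9)*(-30) = -1 - 15*(-30) = -1 + 450 = 449)
n*M(27, 19) = 449*19 = 8531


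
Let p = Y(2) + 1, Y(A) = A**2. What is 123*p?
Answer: 615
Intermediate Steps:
p = 5 (p = 2**2 + 1 = 4 + 1 = 5)
123*p = 123*5 = 615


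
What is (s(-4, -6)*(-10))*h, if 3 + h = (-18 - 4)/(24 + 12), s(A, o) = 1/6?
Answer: 325/54 ≈ 6.0185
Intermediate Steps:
s(A, o) = ⅙
h = -65/18 (h = -3 + (-18 - 4)/(24 + 12) = -3 - 22/36 = -3 - 22*1/36 = -3 - 11/18 = -65/18 ≈ -3.6111)
(s(-4, -6)*(-10))*h = ((⅙)*(-10))*(-65/18) = -5/3*(-65/18) = 325/54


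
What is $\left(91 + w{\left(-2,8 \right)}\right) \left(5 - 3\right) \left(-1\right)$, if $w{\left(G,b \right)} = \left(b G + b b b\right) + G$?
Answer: $-1170$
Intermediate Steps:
$w{\left(G,b \right)} = G + b^{3} + G b$ ($w{\left(G,b \right)} = \left(G b + b^{2} b\right) + G = \left(G b + b^{3}\right) + G = \left(b^{3} + G b\right) + G = G + b^{3} + G b$)
$\left(91 + w{\left(-2,8 \right)}\right) \left(5 - 3\right) \left(-1\right) = \left(91 - \left(18 - 512\right)\right) \left(5 - 3\right) \left(-1\right) = \left(91 - -494\right) 2 \left(-1\right) = \left(91 + 494\right) \left(-2\right) = 585 \left(-2\right) = -1170$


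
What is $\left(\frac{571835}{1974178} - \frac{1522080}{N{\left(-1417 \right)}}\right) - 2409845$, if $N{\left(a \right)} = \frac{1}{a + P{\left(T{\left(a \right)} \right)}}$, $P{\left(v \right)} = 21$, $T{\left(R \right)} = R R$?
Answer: $\frac{4190022700524465}{1974178} \approx 2.1224 \cdot 10^{9}$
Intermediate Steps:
$T{\left(R \right)} = R^{2}$
$N{\left(a \right)} = \frac{1}{21 + a}$ ($N{\left(a \right)} = \frac{1}{a + 21} = \frac{1}{21 + a}$)
$\left(\frac{571835}{1974178} - \frac{1522080}{N{\left(-1417 \right)}}\right) - 2409845 = \left(\frac{571835}{1974178} - \frac{1522080}{\frac{1}{21 - 1417}}\right) - 2409845 = \left(571835 \cdot \frac{1}{1974178} - \frac{1522080}{\frac{1}{-1396}}\right) - 2409845 = \left(\frac{571835}{1974178} - \frac{1522080}{- \frac{1}{1396}}\right) - 2409845 = \left(\frac{571835}{1974178} - -2124823680\right) - 2409845 = \left(\frac{571835}{1974178} + 2124823680\right) - 2409845 = \frac{4194780163506875}{1974178} - 2409845 = \frac{4190022700524465}{1974178}$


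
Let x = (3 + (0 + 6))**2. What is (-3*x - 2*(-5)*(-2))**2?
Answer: 69169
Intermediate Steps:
x = 81 (x = (3 + 6)**2 = 9**2 = 81)
(-3*x - 2*(-5)*(-2))**2 = (-3*81 - 2*(-5)*(-2))**2 = (-243 + 10*(-2))**2 = (-243 - 20)**2 = (-263)**2 = 69169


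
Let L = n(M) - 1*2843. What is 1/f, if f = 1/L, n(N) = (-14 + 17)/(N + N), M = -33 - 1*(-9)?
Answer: -45489/16 ≈ -2843.1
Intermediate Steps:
M = -24 (M = -33 + 9 = -24)
n(N) = 3/(2*N) (n(N) = 3/((2*N)) = 3*(1/(2*N)) = 3/(2*N))
L = -45489/16 (L = (3/2)/(-24) - 1*2843 = (3/2)*(-1/24) - 2843 = -1/16 - 2843 = -45489/16 ≈ -2843.1)
f = -16/45489 (f = 1/(-45489/16) = -16/45489 ≈ -0.00035173)
1/f = 1/(-16/45489) = -45489/16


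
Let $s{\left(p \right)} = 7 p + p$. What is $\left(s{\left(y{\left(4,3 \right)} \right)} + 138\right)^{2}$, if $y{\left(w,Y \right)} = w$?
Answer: $28900$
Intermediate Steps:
$s{\left(p \right)} = 8 p$
$\left(s{\left(y{\left(4,3 \right)} \right)} + 138\right)^{2} = \left(8 \cdot 4 + 138\right)^{2} = \left(32 + 138\right)^{2} = 170^{2} = 28900$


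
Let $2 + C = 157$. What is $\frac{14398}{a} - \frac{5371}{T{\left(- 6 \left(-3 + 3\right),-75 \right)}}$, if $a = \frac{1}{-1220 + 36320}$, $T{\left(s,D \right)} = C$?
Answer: $\frac{78332313629}{155} \approx 5.0537 \cdot 10^{8}$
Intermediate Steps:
$C = 155$ ($C = -2 + 157 = 155$)
$T{\left(s,D \right)} = 155$
$a = \frac{1}{35100} \approx 2.849 \cdot 10^{-5}$
$\frac{14398}{a} - \frac{5371}{T{\left(- 6 \left(-3 + 3\right),-75 \right)}} = 14398 \frac{1}{\frac{1}{35100}} - \frac{5371}{155} = 14398 \cdot 35100 - \frac{5371}{155} = 505369800 - \frac{5371}{155} = \frac{78332313629}{155}$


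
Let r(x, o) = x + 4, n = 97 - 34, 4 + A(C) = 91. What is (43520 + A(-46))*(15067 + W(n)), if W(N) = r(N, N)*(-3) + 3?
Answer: 648392483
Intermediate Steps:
A(C) = 87 (A(C) = -4 + 91 = 87)
n = 63
r(x, o) = 4 + x
W(N) = -9 - 3*N (W(N) = (4 + N)*(-3) + 3 = (-12 - 3*N) + 3 = -9 - 3*N)
(43520 + A(-46))*(15067 + W(n)) = (43520 + 87)*(15067 + (-9 - 3*63)) = 43607*(15067 + (-9 - 189)) = 43607*(15067 - 198) = 43607*14869 = 648392483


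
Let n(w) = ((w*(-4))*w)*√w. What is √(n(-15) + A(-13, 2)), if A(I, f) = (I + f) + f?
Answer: 3*√(-1 - 100*I*√15) ≈ 41.693 - 41.801*I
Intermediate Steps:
A(I, f) = I + 2*f
n(w) = -4*w^(5/2) (n(w) = ((-4*w)*w)*√w = (-4*w²)*√w = -4*w^(5/2))
√(n(-15) + A(-13, 2)) = √(-900*I*√15 + (-13 + 2*2)) = √(-900*I*√15 + (-13 + 4)) = √(-900*I*√15 - 9) = √(-9 - 900*I*√15)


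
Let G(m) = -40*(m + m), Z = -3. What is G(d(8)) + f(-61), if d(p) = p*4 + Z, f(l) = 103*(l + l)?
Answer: -14886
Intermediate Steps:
f(l) = 206*l (f(l) = 103*(2*l) = 206*l)
d(p) = -3 + 4*p (d(p) = p*4 - 3 = 4*p - 3 = -3 + 4*p)
G(m) = -80*m
G(d(8)) + f(-61) = -80*(-3 + 4*8) + 206*(-61) = -80*(-3 + 32) - 12566 = -80*29 - 12566 = -2320 - 12566 = -14886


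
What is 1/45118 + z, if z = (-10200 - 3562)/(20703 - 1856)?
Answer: -620895069/850338946 ≈ -0.73017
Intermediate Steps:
z = -13762/18847 ≈ -0.73020
1/45118 + z = 1/45118 - 13762/18847 = -620895069/850338946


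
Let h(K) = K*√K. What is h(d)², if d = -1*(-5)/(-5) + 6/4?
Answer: ⅛ ≈ 0.12500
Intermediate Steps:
d = ½ (d = 5*(-⅕) + 6*(¼) = -1 + 3/2 = ½ ≈ 0.50000)
h(K) = K^(3/2)
h(d)² = ((½)^(3/2))² = (√2/4)² = ⅛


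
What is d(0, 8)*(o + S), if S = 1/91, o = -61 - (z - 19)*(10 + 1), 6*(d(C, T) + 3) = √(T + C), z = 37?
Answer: 70704/91 - 7856*√2/91 ≈ 654.88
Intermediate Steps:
d(C, T) = -3 + √(C + T)/6 (d(C, T) = -3 + √(T + C)/6 = -3 + √(C + T)/6)
o = -259 (o = -61 - (37 - 19)*(10 + 1) = -61 - 18*11 = -61 - 1*198 = -61 - 198 = -259)
S = 1/91 ≈ 0.010989
d(0, 8)*(o + S) = (-3 + √(0 + 8)/6)*(-259 + 1/91) = (-3 + √8/6)*(-23568/91) = (-3 + (2*√2)/6)*(-23568/91) = (-3 + √2/3)*(-23568/91) = 70704/91 - 7856*√2/91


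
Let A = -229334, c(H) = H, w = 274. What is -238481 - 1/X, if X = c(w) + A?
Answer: -54626457859/229060 ≈ -2.3848e+5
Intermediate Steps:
X = -229060 (X = 274 - 229334 = -229060)
-238481 - 1/X = -238481 - 1/(-229060) = -238481 - 1*(-1/229060) = -238481 + 1/229060 = -54626457859/229060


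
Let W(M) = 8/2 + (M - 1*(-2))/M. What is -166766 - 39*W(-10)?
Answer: -834766/5 ≈ -1.6695e+5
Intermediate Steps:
W(M) = 4 + (2 + M)/M (W(M) = 8*(½) + (M + 2)/M = 4 + (2 + M)/M)
-166766 - 39*W(-10) = -166766 - 39*(5 + 2/(-10)) = -166766 - 39*(5 + 2*(-⅒)) = -166766 - 39*(5 - ⅕) = -166766 - 39*24/5 = -166766 - 1*936/5 = -166766 - 936/5 = -834766/5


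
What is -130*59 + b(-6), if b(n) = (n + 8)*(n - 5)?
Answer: -7692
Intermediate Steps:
b(n) = (-5 + n)*(8 + n) (b(n) = (8 + n)*(-5 + n) = (-5 + n)*(8 + n))
-130*59 + b(-6) = -130*59 + (-40 + (-6)**2 + 3*(-6)) = -7670 + (-40 + 36 - 18) = -7670 - 22 = -7692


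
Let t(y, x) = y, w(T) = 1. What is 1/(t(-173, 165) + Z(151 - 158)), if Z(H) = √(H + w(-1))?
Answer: -173/29935 - I*√6/29935 ≈ -0.0057792 - 8.1827e-5*I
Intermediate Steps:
Z(H) = √(1 + H) (Z(H) = √(H + 1) = √(1 + H))
1/(t(-173, 165) + Z(151 - 158)) = 1/(-173 + √(1 + (151 - 158))) = 1/(-173 + √(1 - 7)) = 1/(-173 + √(-6)) = 1/(-173 + I*√6)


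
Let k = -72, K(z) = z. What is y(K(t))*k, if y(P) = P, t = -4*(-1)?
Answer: -288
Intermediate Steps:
t = 4
y(K(t))*k = 4*(-72) = -288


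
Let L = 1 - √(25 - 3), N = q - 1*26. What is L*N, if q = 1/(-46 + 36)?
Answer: -261/10 + 261*√22/10 ≈ 96.320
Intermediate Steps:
q = -⅒ (q = 1/(-10) = -⅒ ≈ -0.10000)
N = -261/10 (N = -⅒ - 1*26 = -⅒ - 26 = -261/10 ≈ -26.100)
L = 1 - √22 ≈ -3.6904
L*N = (1 - √22)*(-261/10) = -261/10 + 261*√22/10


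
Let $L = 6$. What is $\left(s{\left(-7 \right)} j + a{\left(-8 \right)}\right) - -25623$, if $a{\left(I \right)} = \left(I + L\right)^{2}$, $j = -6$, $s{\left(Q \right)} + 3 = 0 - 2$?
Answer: $25657$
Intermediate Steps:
$s{\left(Q \right)} = -5$ ($s{\left(Q \right)} = -3 + \left(0 - 2\right) = -3 - 2 = -5$)
$a{\left(I \right)} = \left(6 + I\right)^{2}$ ($a{\left(I \right)} = \left(I + 6\right)^{2} = \left(6 + I\right)^{2}$)
$\left(s{\left(-7 \right)} j + a{\left(-8 \right)}\right) - -25623 = \left(\left(-5\right) \left(-6\right) + \left(6 - 8\right)^{2}\right) - -25623 = \left(30 + \left(-2\right)^{2}\right) + 25623 = \left(30 + 4\right) + 25623 = 34 + 25623 = 25657$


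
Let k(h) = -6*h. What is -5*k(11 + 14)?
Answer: 750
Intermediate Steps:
-5*k(11 + 14) = -(-30)*(11 + 14) = -(-30)*25 = -5*(-150) = 750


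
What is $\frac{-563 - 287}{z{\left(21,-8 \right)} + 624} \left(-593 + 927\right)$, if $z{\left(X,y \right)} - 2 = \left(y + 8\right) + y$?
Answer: $- \frac{141950}{309} \approx -459.39$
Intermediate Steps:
$z{\left(X,y \right)} = 10 + 2 y$ ($z{\left(X,y \right)} = 2 + \left(\left(y + 8\right) + y\right) = 2 + \left(\left(8 + y\right) + y\right) = 2 + \left(8 + 2 y\right) = 10 + 2 y$)
$\frac{-563 - 287}{z{\left(21,-8 \right)} + 624} \left(-593 + 927\right) = \frac{-563 - 287}{\left(10 + 2 \left(-8\right)\right) + 624} \left(-593 + 927\right) = - \frac{850}{\left(10 - 16\right) + 624} \cdot 334 = - \frac{850}{-6 + 624} \cdot 334 = - \frac{850}{618} \cdot 334 = \left(-850\right) \frac{1}{618} \cdot 334 = \left(- \frac{425}{309}\right) 334 = - \frac{141950}{309}$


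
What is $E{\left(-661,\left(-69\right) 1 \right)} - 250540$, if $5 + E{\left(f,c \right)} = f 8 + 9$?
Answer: $-255824$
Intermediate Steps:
$E{\left(f,c \right)} = 4 + 8 f$ ($E{\left(f,c \right)} = -5 + \left(f 8 + 9\right) = -5 + \left(8 f + 9\right) = -5 + \left(9 + 8 f\right) = 4 + 8 f$)
$E{\left(-661,\left(-69\right) 1 \right)} - 250540 = \left(4 + 8 \left(-661\right)\right) - 250540 = \left(4 - 5288\right) - 250540 = -5284 - 250540 = -255824$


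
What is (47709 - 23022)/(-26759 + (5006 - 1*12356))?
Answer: -24687/34109 ≈ -0.72377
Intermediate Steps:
(47709 - 23022)/(-26759 + (5006 - 1*12356)) = 24687/(-26759 + (5006 - 12356)) = 24687/(-26759 - 7350) = 24687/(-34109) = 24687*(-1/34109) = -24687/34109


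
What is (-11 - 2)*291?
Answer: -3783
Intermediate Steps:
(-11 - 2)*291 = -13*291 = -3783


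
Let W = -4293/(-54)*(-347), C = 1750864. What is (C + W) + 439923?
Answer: 4326401/2 ≈ 2.1632e+6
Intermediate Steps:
W = -55173/2 (W = -4293*(-1/54)*(-347) = (159/2)*(-347) = -55173/2 ≈ -27587.)
(C + W) + 439923 = (1750864 - 55173/2) + 439923 = 3446555/2 + 439923 = 4326401/2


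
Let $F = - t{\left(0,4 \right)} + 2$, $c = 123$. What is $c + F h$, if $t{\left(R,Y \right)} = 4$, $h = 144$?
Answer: $-165$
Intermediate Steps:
$F = -2$ ($F = \left(-1\right) 4 + 2 = -4 + 2 = -2$)
$c + F h = 123 - 288 = -165$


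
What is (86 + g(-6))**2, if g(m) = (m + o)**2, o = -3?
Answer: 27889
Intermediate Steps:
g(m) = (-3 + m)**2 (g(m) = (m - 3)**2 = (-3 + m)**2)
(86 + g(-6))**2 = (86 + (-3 - 6)**2)**2 = (86 + (-9)**2)**2 = (86 + 81)**2 = 167**2 = 27889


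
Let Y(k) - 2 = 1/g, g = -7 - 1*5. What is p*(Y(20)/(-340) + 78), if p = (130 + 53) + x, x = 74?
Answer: 81781769/4080 ≈ 20045.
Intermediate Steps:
g = -12 (g = -7 - 5 = -12)
Y(k) = 23/12 (Y(k) = 2 + 1/(-12) = 2 - 1/12 = 23/12)
p = 257 (p = (130 + 53) + 74 = 183 + 74 = 257)
p*(Y(20)/(-340) + 78) = 257*((23/12)/(-340) + 78) = 257*((23/12)*(-1/340) + 78) = 257*(-23/4080 + 78) = 257*(318217/4080) = 81781769/4080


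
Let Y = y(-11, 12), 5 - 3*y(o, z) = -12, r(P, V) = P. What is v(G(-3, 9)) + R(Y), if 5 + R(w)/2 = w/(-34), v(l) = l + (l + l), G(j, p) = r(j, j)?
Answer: -58/3 ≈ -19.333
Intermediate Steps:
G(j, p) = j
y(o, z) = 17/3 (y(o, z) = 5/3 - ⅓*(-12) = 5/3 + 4 = 17/3)
v(l) = 3*l (v(l) = l + 2*l = 3*l)
Y = 17/3 ≈ 5.6667
R(w) = -10 - w/17 (R(w) = -10 + 2*(w/(-34)) = -10 + 2*(w*(-1/34)) = -10 + 2*(-w/34) = -10 - w/17)
v(G(-3, 9)) + R(Y) = 3*(-3) + (-10 - 1/17*17/3) = -9 + (-10 - ⅓) = -9 - 31/3 = -58/3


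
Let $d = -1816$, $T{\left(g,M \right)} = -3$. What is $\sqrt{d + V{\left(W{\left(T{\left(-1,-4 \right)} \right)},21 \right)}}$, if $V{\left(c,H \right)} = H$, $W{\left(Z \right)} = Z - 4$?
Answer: $i \sqrt{1795} \approx 42.367 i$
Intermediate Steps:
$W{\left(Z \right)} = -4 + Z$
$\sqrt{d + V{\left(W{\left(T{\left(-1,-4 \right)} \right)},21 \right)}} = \sqrt{-1816 + 21} = \sqrt{-1795} = i \sqrt{1795}$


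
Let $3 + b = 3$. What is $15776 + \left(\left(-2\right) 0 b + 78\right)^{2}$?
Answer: $21860$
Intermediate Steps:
$b = 0$ ($b = -3 + 3 = 0$)
$15776 + \left(\left(-2\right) 0 b + 78\right)^{2} = 15776 + \left(\left(-2\right) 0 \cdot 0 + 78\right)^{2} = 15776 + \left(0 \cdot 0 + 78\right)^{2} = 15776 + \left(0 + 78\right)^{2} = 15776 + 78^{2} = 15776 + 6084 = 21860$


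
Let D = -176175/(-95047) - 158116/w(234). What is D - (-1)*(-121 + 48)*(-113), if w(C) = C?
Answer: 84239383000/11120499 ≈ 7575.1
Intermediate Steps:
D = -7493613251/11120499 (D = -176175/(-95047) - 158116/234 = -176175*(-1/95047) - 158116*1/234 = 176175/95047 - 79058/117 = -7493613251/11120499 ≈ -673.86)
D - (-1)*(-121 + 48)*(-113) = -7493613251/11120499 - (-1)*(-121 + 48)*(-113) = -7493613251/11120499 - (-1)*(-73*(-113)) = -7493613251/11120499 - (-1)*8249 = -7493613251/11120499 - 1*(-8249) = -7493613251/11120499 + 8249 = 84239383000/11120499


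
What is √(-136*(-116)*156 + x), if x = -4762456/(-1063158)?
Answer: 2*√173859300021490377/531579 ≈ 1568.8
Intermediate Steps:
x = 2381228/531579 (x = -4762456*(-1/1063158) = 2381228/531579 ≈ 4.4795)
√(-136*(-116)*156 + x) = √(-136*(-116)*156 + 2381228/531579) = √(15776*156 + 2381228/531579) = √(2461056 + 2381228/531579) = √(1308248068652/531579) = 2*√173859300021490377/531579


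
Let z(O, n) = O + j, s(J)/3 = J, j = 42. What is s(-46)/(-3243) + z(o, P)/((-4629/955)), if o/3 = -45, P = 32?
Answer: 1394521/72521 ≈ 19.229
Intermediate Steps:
o = -135 (o = 3*(-45) = -135)
s(J) = 3*J
z(O, n) = 42 + O (z(O, n) = O + 42 = 42 + O)
s(-46)/(-3243) + z(o, P)/((-4629/955)) = (3*(-46))/(-3243) + (42 - 135)/((-4629/955)) = -138*(-1/3243) - 93/((-4629*1/955)) = 2/47 - 93/(-4629/955) = 2/47 - 93*(-955/4629) = 2/47 + 29605/1543 = 1394521/72521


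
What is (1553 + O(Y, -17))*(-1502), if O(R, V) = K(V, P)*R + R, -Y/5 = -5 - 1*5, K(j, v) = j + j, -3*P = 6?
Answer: 145694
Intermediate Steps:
P = -2 (P = -⅓*6 = -2)
K(j, v) = 2*j
Y = 50 (Y = -5*(-5 - 1*5) = -5*(-5 - 5) = -5*(-10) = 50)
O(R, V) = R + 2*R*V (O(R, V) = (2*V)*R + R = 2*R*V + R = R + 2*R*V)
(1553 + O(Y, -17))*(-1502) = (1553 + 50*(1 + 2*(-17)))*(-1502) = (1553 + 50*(1 - 34))*(-1502) = (1553 + 50*(-33))*(-1502) = (1553 - 1650)*(-1502) = -97*(-1502) = 145694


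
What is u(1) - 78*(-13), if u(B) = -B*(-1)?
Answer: 1015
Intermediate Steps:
u(B) = B (u(B) = -(-1)*B = B)
u(1) - 78*(-13) = 1 - 78*(-13) = 1 + 1014 = 1015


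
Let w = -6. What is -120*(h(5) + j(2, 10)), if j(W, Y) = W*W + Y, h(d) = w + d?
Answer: -1560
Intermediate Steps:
h(d) = -6 + d
j(W, Y) = Y + W**2 (j(W, Y) = W**2 + Y = Y + W**2)
-120*(h(5) + j(2, 10)) = -120*((-6 + 5) + (10 + 2**2)) = -120*(-1 + (10 + 4)) = -120*(-1 + 14) = -120*13 = -1560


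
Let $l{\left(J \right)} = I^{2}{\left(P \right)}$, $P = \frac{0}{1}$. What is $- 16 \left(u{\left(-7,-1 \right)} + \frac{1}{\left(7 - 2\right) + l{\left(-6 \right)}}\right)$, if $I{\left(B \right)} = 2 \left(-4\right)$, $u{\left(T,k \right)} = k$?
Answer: $\frac{1088}{69} \approx 15.768$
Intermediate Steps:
$P = 0$ ($P = 0 \cdot 1 = 0$)
$I{\left(B \right)} = -8$
$l{\left(J \right)} = 64$ ($l{\left(J \right)} = \left(-8\right)^{2} = 64$)
$- 16 \left(u{\left(-7,-1 \right)} + \frac{1}{\left(7 - 2\right) + l{\left(-6 \right)}}\right) = - 16 \left(-1 + \frac{1}{\left(7 - 2\right) + 64}\right) = - 16 \left(-1 + \frac{1}{5 + 64}\right) = - 16 \left(-1 + \frac{1}{69}\right) = \left(-16\right) \left(- \frac{68}{69}\right) = \frac{1088}{69}$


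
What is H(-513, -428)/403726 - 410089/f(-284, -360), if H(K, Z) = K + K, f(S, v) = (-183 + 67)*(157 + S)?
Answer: -2854805287/102546404 ≈ -27.839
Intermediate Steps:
f(S, v) = -18212 - 116*S (f(S, v) = -116*(157 + S) = -18212 - 116*S)
H(K, Z) = 2*K
H(-513, -428)/403726 - 410089/f(-284, -360) = (2*(-513))/403726 - 410089/(-18212 - 116*(-284)) = -1026*1/403726 - 410089/(-18212 + 32944) = -513/201863 - 410089/14732 = -513/201863 - 410089*1/14732 = -513/201863 - 14141/508 = -2854805287/102546404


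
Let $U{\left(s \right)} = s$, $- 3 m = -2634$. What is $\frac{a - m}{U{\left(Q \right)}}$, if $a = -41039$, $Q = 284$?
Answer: $- \frac{41917}{284} \approx -147.59$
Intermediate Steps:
$m = 878$ ($m = \left(- \frac{1}{3}\right) \left(-2634\right) = 878$)
$\frac{a - m}{U{\left(Q \right)}} = \frac{-41039 - 878}{284} = \left(-41039 - 878\right) \frac{1}{284} = \left(-41917\right) \frac{1}{284} = - \frac{41917}{284}$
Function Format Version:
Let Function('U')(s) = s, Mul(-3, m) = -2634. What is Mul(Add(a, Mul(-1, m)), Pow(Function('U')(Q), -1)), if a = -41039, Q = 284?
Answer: Rational(-41917, 284) ≈ -147.59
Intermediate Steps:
m = 878 (m = Mul(Rational(-1, 3), -2634) = 878)
Mul(Add(a, Mul(-1, m)), Pow(Function('U')(Q), -1)) = Mul(Add(-41039, Mul(-1, 878)), Pow(284, -1)) = Mul(Add(-41039, -878), Rational(1, 284)) = Mul(-41917, Rational(1, 284)) = Rational(-41917, 284)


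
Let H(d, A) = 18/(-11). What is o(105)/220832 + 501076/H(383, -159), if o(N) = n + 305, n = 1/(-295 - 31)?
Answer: -198401931216115/647921088 ≈ -3.0621e+5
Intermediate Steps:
n = -1/326 (n = 1/(-326) = -1/326 ≈ -0.0030675)
o(N) = 99429/326 (o(N) = -1/326 + 305 = 99429/326)
H(d, A) = -18/11 (H(d, A) = -1/11*18 = -18/11)
o(105)/220832 + 501076/H(383, -159) = (99429/326)/220832 + 501076/(-18/11) = (99429/326)*(1/220832) + 501076*(-11/18) = 99429/71991232 - 2755918/9 = -198401931216115/647921088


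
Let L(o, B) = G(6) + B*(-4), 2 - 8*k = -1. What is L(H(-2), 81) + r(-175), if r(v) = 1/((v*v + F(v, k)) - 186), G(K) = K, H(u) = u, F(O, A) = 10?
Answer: -9682781/30449 ≈ -318.00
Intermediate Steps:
k = 3/8 (k = ¼ - ⅛*(-1) = ¼ + ⅛ = 3/8 ≈ 0.37500)
r(v) = 1/(-176 + v²) (r(v) = 1/((v*v + 10) - 186) = 1/((v² + 10) - 186) = 1/((10 + v²) - 186) = 1/(-176 + v²))
L(o, B) = 6 - 4*B (L(o, B) = 6 + B*(-4) = 6 - 4*B)
L(H(-2), 81) + r(-175) = (6 - 4*81) + 1/(-176 + (-175)²) = (6 - 324) + 1/(-176 + 30625) = -318 + 1/30449 = -9682781/30449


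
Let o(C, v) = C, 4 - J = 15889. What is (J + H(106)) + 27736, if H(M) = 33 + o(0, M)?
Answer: 11884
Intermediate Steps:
J = -15885 (J = 4 - 1*15889 = 4 - 15889 = -15885)
H(M) = 33 (H(M) = 33 + 0 = 33)
(J + H(106)) + 27736 = (-15885 + 33) + 27736 = -15852 + 27736 = 11884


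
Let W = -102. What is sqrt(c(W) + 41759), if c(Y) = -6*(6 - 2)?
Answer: sqrt(41735) ≈ 204.29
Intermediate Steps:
c(Y) = -24 (c(Y) = -6*4 = -24)
sqrt(c(W) + 41759) = sqrt(-24 + 41759) = sqrt(41735)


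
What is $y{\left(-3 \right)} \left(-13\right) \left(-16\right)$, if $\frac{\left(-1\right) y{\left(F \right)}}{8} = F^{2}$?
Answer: $-14976$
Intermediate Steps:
$y{\left(F \right)} = - 8 F^{2}$
$y{\left(-3 \right)} \left(-13\right) \left(-16\right) = - 8 \left(-3\right)^{2} \left(-13\right) \left(-16\right) = \left(-8\right) 9 \left(-13\right) \left(-16\right) = \left(-72\right) \left(-13\right) \left(-16\right) = 936 \left(-16\right) = -14976$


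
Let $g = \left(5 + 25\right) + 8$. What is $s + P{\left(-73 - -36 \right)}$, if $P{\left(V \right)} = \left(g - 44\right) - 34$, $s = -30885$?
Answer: $-30925$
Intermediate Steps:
$g = 38$ ($g = 30 + 8 = 38$)
$P{\left(V \right)} = -40$ ($P{\left(V \right)} = \left(38 - 44\right) - 34 = -6 - 34 = -40$)
$s + P{\left(-73 - -36 \right)} = -30885 - 40 = -30925$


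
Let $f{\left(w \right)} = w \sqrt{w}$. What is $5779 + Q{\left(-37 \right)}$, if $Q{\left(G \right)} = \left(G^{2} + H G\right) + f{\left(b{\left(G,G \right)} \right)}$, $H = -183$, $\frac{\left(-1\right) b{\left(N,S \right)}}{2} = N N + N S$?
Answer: $13919 - 405224 i \approx 13919.0 - 4.0522 \cdot 10^{5} i$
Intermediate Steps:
$b{\left(N,S \right)} = - 2 N^{2} - 2 N S$ ($b{\left(N,S \right)} = - 2 \left(N N + N S\right) = - 2 \left(N^{2} + N S\right) = - 2 N^{2} - 2 N S$)
$f{\left(w \right)} = w^{\frac{3}{2}}$
$Q{\left(G \right)} = G^{2} - 183 G + 8 \left(- G^{2}\right)^{\frac{3}{2}}$ ($Q{\left(G \right)} = \left(G^{2} - 183 G\right) + \left(- 2 G \left(G + G\right)\right)^{\frac{3}{2}} = \left(G^{2} - 183 G\right) + \left(- 2 G 2 G\right)^{\frac{3}{2}} = \left(G^{2} - 183 G\right) + \left(- 4 G^{2}\right)^{\frac{3}{2}} = \left(G^{2} - 183 G\right) + 8 \left(- G^{2}\right)^{\frac{3}{2}} = G^{2} - 183 G + 8 \left(- G^{2}\right)^{\frac{3}{2}}$)
$5779 + Q{\left(-37 \right)} = 5779 + \left(\left(-37\right)^{2} - -6771 + 8 \left(- \left(-37\right)^{2}\right)^{\frac{3}{2}}\right) = 5779 + \left(1369 + 6771 + 8 \left(\left(-1\right) 1369\right)^{\frac{3}{2}}\right) = 5779 + \left(1369 + 6771 + 8 \left(-1369\right)^{\frac{3}{2}}\right) = 5779 + \left(1369 + 6771 + 8 \left(- 50653 i\right)\right) = 5779 + \left(1369 + 6771 - 405224 i\right) = 5779 + \left(8140 - 405224 i\right) = 13919 - 405224 i$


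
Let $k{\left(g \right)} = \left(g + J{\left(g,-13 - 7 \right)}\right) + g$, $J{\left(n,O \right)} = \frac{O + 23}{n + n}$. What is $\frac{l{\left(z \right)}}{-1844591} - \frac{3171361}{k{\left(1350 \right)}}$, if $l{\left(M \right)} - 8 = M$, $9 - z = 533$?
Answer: $- \frac{752125186947912}{640336853513} \approx -1174.6$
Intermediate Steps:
$z = -524$ ($z = 9 - 533 = -524$)
$l{\left(M \right)} = 8 + M$
$J{\left(n,O \right)} = \frac{23 + O}{2 n}$
$k{\left(g \right)} = 2 g + \frac{3}{2 g}$ ($k{\left(g \right)} = \left(g + \frac{23 - 20}{2 g}\right) + g = \left(g + \frac{1}{2} \frac{1}{g} 3\right) + g = \left(g + \frac{3}{2 g}\right) + g = 2 g + \frac{3}{2 g}$)
$\frac{l{\left(z \right)}}{-1844591} - \frac{3171361}{k{\left(1350 \right)}} = \frac{8 - 524}{-1844591} - \frac{3171361}{2 \cdot 1350 + \frac{3}{2 \cdot 1350}} = \left(-516\right) \left(- \frac{1}{1844591}\right) - \frac{3171361}{2700 + \frac{3}{2} \cdot \frac{1}{1350}} = \frac{516}{1844591} - \frac{3171361}{2700 + \frac{1}{900}} = \frac{516}{1844591} - \frac{3171361}{\frac{2430001}{900}} = \frac{516}{1844591} - \frac{2854224900}{2430001} = - \frac{752125186947912}{640336853513}$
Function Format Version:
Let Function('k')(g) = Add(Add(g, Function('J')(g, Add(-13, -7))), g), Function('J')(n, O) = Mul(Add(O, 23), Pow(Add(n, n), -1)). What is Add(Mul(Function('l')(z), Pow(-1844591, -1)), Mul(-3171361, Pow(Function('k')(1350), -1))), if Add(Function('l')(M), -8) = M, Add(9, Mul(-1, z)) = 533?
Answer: Rational(-752125186947912, 640336853513) ≈ -1174.6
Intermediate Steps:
z = -524 (z = Add(9, Mul(-1, 533)) = Add(9, -533) = -524)
Function('l')(M) = Add(8, M)
Function('J')(n, O) = Mul(Rational(1, 2), Pow(n, -1), Add(23, O)) (Function('J')(n, O) = Mul(Add(23, O), Pow(Mul(2, n), -1)) = Mul(Add(23, O), Mul(Rational(1, 2), Pow(n, -1))) = Mul(Rational(1, 2), Pow(n, -1), Add(23, O)))
Function('k')(g) = Add(Mul(2, g), Mul(Rational(3, 2), Pow(g, -1))) (Function('k')(g) = Add(Add(g, Mul(Rational(1, 2), Pow(g, -1), Add(23, Add(-13, -7)))), g) = Add(Add(g, Mul(Rational(1, 2), Pow(g, -1), Add(23, -20))), g) = Add(Add(g, Mul(Rational(1, 2), Pow(g, -1), 3)), g) = Add(Add(g, Mul(Rational(3, 2), Pow(g, -1))), g) = Add(Mul(2, g), Mul(Rational(3, 2), Pow(g, -1))))
Add(Mul(Function('l')(z), Pow(-1844591, -1)), Mul(-3171361, Pow(Function('k')(1350), -1))) = Add(Mul(Add(8, -524), Pow(-1844591, -1)), Mul(-3171361, Pow(Add(Mul(2, 1350), Mul(Rational(3, 2), Pow(1350, -1))), -1))) = Add(Mul(-516, Rational(-1, 1844591)), Mul(-3171361, Pow(Add(2700, Mul(Rational(3, 2), Rational(1, 1350))), -1))) = Add(Rational(516, 1844591), Mul(-3171361, Pow(Add(2700, Rational(1, 900)), -1))) = Add(Rational(516, 1844591), Mul(-3171361, Pow(Rational(2430001, 900), -1))) = Add(Rational(516, 1844591), Mul(-3171361, Rational(900, 2430001))) = Add(Rational(516, 1844591), Rational(-2854224900, 2430001)) = Rational(-752125186947912, 640336853513)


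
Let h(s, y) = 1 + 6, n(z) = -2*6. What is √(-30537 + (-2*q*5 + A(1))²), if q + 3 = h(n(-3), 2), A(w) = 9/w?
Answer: 2*I*√7394 ≈ 171.98*I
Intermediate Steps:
n(z) = -12
h(s, y) = 7
q = 4 (q = -3 + 7 = 4)
√(-30537 + (-2*q*5 + A(1))²) = √(-30537 + (-2*4*5 + 9/1)²) = √(-30537 + (-8*5 + 9*1)²) = √(-30537 + (-40 + 9)²) = √(-30537 + (-31)²) = √(-30537 + 961) = √(-29576) = 2*I*√7394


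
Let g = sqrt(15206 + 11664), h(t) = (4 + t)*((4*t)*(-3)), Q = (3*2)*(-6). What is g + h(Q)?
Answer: -13824 + sqrt(26870) ≈ -13660.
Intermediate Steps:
Q = -36 (Q = 6*(-6) = -36)
h(t) = -12*t*(4 + t) (h(t) = (4 + t)*(-12*t) = -12*t*(4 + t))
g = sqrt(26870) ≈ 163.92
g + h(Q) = sqrt(26870) - 12*(-36)*(4 - 36) = sqrt(26870) - 12*(-36)*(-32) = sqrt(26870) - 13824 = -13824 + sqrt(26870)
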